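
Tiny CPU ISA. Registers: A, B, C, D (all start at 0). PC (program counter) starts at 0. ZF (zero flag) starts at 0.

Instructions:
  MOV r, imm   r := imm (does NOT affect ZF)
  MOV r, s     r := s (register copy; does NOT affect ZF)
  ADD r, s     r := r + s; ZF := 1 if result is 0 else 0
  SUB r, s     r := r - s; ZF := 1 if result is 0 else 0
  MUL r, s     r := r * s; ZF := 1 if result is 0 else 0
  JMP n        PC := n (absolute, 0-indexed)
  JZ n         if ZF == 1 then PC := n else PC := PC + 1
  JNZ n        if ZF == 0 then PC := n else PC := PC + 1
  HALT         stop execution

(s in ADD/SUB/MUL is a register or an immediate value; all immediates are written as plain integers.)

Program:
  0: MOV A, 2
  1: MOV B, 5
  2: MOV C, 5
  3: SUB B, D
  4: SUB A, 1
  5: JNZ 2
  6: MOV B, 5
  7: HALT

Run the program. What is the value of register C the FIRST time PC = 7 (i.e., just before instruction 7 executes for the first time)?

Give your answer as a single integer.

Step 1: PC=0 exec 'MOV A, 2'. After: A=2 B=0 C=0 D=0 ZF=0 PC=1
Step 2: PC=1 exec 'MOV B, 5'. After: A=2 B=5 C=0 D=0 ZF=0 PC=2
Step 3: PC=2 exec 'MOV C, 5'. After: A=2 B=5 C=5 D=0 ZF=0 PC=3
Step 4: PC=3 exec 'SUB B, D'. After: A=2 B=5 C=5 D=0 ZF=0 PC=4
Step 5: PC=4 exec 'SUB A, 1'. After: A=1 B=5 C=5 D=0 ZF=0 PC=5
Step 6: PC=5 exec 'JNZ 2'. After: A=1 B=5 C=5 D=0 ZF=0 PC=2
Step 7: PC=2 exec 'MOV C, 5'. After: A=1 B=5 C=5 D=0 ZF=0 PC=3
Step 8: PC=3 exec 'SUB B, D'. After: A=1 B=5 C=5 D=0 ZF=0 PC=4
Step 9: PC=4 exec 'SUB A, 1'. After: A=0 B=5 C=5 D=0 ZF=1 PC=5
Step 10: PC=5 exec 'JNZ 2'. After: A=0 B=5 C=5 D=0 ZF=1 PC=6
Step 11: PC=6 exec 'MOV B, 5'. After: A=0 B=5 C=5 D=0 ZF=1 PC=7
First time PC=7: C=5

5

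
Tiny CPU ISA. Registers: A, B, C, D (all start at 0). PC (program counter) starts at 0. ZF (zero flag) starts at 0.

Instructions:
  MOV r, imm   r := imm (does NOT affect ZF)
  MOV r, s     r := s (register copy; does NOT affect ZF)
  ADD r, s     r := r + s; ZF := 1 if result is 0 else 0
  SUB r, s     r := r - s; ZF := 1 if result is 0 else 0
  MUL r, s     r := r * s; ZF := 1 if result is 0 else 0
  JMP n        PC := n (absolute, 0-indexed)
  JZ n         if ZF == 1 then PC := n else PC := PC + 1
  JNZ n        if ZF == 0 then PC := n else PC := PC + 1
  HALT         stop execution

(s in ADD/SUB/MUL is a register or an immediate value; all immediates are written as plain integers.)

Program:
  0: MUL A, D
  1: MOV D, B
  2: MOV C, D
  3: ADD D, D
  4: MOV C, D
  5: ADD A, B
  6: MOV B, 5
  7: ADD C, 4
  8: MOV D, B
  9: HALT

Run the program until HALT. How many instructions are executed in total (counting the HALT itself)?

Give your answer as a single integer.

Answer: 10

Derivation:
Step 1: PC=0 exec 'MUL A, D'. After: A=0 B=0 C=0 D=0 ZF=1 PC=1
Step 2: PC=1 exec 'MOV D, B'. After: A=0 B=0 C=0 D=0 ZF=1 PC=2
Step 3: PC=2 exec 'MOV C, D'. After: A=0 B=0 C=0 D=0 ZF=1 PC=3
Step 4: PC=3 exec 'ADD D, D'. After: A=0 B=0 C=0 D=0 ZF=1 PC=4
Step 5: PC=4 exec 'MOV C, D'. After: A=0 B=0 C=0 D=0 ZF=1 PC=5
Step 6: PC=5 exec 'ADD A, B'. After: A=0 B=0 C=0 D=0 ZF=1 PC=6
Step 7: PC=6 exec 'MOV B, 5'. After: A=0 B=5 C=0 D=0 ZF=1 PC=7
Step 8: PC=7 exec 'ADD C, 4'. After: A=0 B=5 C=4 D=0 ZF=0 PC=8
Step 9: PC=8 exec 'MOV D, B'. After: A=0 B=5 C=4 D=5 ZF=0 PC=9
Step 10: PC=9 exec 'HALT'. After: A=0 B=5 C=4 D=5 ZF=0 PC=9 HALTED
Total instructions executed: 10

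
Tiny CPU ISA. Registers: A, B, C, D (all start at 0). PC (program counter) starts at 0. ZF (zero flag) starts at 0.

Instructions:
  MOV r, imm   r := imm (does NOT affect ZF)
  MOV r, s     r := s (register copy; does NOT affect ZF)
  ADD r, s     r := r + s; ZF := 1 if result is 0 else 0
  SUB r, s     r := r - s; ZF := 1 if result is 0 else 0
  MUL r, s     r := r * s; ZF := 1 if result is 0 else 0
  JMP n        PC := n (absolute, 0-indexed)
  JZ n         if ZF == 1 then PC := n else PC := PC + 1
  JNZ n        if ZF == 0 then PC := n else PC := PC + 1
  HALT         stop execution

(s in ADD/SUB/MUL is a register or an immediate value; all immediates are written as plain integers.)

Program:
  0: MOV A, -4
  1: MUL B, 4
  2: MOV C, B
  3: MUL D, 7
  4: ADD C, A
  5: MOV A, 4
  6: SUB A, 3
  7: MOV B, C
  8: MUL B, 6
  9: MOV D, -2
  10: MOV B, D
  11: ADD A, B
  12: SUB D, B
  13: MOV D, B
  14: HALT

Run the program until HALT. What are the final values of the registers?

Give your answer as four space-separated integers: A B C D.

Step 1: PC=0 exec 'MOV A, -4'. After: A=-4 B=0 C=0 D=0 ZF=0 PC=1
Step 2: PC=1 exec 'MUL B, 4'. After: A=-4 B=0 C=0 D=0 ZF=1 PC=2
Step 3: PC=2 exec 'MOV C, B'. After: A=-4 B=0 C=0 D=0 ZF=1 PC=3
Step 4: PC=3 exec 'MUL D, 7'. After: A=-4 B=0 C=0 D=0 ZF=1 PC=4
Step 5: PC=4 exec 'ADD C, A'. After: A=-4 B=0 C=-4 D=0 ZF=0 PC=5
Step 6: PC=5 exec 'MOV A, 4'. After: A=4 B=0 C=-4 D=0 ZF=0 PC=6
Step 7: PC=6 exec 'SUB A, 3'. After: A=1 B=0 C=-4 D=0 ZF=0 PC=7
Step 8: PC=7 exec 'MOV B, C'. After: A=1 B=-4 C=-4 D=0 ZF=0 PC=8
Step 9: PC=8 exec 'MUL B, 6'. After: A=1 B=-24 C=-4 D=0 ZF=0 PC=9
Step 10: PC=9 exec 'MOV D, -2'. After: A=1 B=-24 C=-4 D=-2 ZF=0 PC=10
Step 11: PC=10 exec 'MOV B, D'. After: A=1 B=-2 C=-4 D=-2 ZF=0 PC=11
Step 12: PC=11 exec 'ADD A, B'. After: A=-1 B=-2 C=-4 D=-2 ZF=0 PC=12
Step 13: PC=12 exec 'SUB D, B'. After: A=-1 B=-2 C=-4 D=0 ZF=1 PC=13
Step 14: PC=13 exec 'MOV D, B'. After: A=-1 B=-2 C=-4 D=-2 ZF=1 PC=14
Step 15: PC=14 exec 'HALT'. After: A=-1 B=-2 C=-4 D=-2 ZF=1 PC=14 HALTED

Answer: -1 -2 -4 -2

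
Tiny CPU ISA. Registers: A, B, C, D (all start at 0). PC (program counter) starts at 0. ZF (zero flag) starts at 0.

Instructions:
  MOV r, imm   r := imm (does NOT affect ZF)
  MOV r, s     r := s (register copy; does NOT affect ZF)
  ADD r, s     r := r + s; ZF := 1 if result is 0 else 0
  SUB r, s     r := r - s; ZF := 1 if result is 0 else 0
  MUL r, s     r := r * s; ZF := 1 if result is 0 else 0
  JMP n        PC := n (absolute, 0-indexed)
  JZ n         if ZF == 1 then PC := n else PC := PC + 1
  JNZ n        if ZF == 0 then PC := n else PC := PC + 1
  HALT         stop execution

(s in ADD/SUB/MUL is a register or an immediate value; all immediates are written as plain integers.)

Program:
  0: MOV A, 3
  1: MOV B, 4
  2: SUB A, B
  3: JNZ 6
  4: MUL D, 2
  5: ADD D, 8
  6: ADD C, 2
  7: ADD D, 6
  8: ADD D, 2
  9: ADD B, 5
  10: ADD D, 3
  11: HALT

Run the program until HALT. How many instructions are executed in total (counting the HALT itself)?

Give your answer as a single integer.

Answer: 10

Derivation:
Step 1: PC=0 exec 'MOV A, 3'. After: A=3 B=0 C=0 D=0 ZF=0 PC=1
Step 2: PC=1 exec 'MOV B, 4'. After: A=3 B=4 C=0 D=0 ZF=0 PC=2
Step 3: PC=2 exec 'SUB A, B'. After: A=-1 B=4 C=0 D=0 ZF=0 PC=3
Step 4: PC=3 exec 'JNZ 6'. After: A=-1 B=4 C=0 D=0 ZF=0 PC=6
Step 5: PC=6 exec 'ADD C, 2'. After: A=-1 B=4 C=2 D=0 ZF=0 PC=7
Step 6: PC=7 exec 'ADD D, 6'. After: A=-1 B=4 C=2 D=6 ZF=0 PC=8
Step 7: PC=8 exec 'ADD D, 2'. After: A=-1 B=4 C=2 D=8 ZF=0 PC=9
Step 8: PC=9 exec 'ADD B, 5'. After: A=-1 B=9 C=2 D=8 ZF=0 PC=10
Step 9: PC=10 exec 'ADD D, 3'. After: A=-1 B=9 C=2 D=11 ZF=0 PC=11
Step 10: PC=11 exec 'HALT'. After: A=-1 B=9 C=2 D=11 ZF=0 PC=11 HALTED
Total instructions executed: 10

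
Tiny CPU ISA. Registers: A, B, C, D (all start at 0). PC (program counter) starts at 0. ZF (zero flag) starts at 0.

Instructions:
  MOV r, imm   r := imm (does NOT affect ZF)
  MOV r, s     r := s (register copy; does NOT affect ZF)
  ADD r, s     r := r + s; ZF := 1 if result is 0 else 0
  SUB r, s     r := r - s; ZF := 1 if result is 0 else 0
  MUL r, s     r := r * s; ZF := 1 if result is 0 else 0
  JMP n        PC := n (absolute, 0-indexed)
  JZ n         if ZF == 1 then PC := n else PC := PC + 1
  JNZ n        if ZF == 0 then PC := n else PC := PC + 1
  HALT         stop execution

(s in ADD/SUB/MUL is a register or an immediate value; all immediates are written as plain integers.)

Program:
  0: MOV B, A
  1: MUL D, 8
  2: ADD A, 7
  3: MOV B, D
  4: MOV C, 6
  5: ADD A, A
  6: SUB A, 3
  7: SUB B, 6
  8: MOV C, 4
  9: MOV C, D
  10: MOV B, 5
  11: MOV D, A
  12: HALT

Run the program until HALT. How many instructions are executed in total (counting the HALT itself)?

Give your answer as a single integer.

Answer: 13

Derivation:
Step 1: PC=0 exec 'MOV B, A'. After: A=0 B=0 C=0 D=0 ZF=0 PC=1
Step 2: PC=1 exec 'MUL D, 8'. After: A=0 B=0 C=0 D=0 ZF=1 PC=2
Step 3: PC=2 exec 'ADD A, 7'. After: A=7 B=0 C=0 D=0 ZF=0 PC=3
Step 4: PC=3 exec 'MOV B, D'. After: A=7 B=0 C=0 D=0 ZF=0 PC=4
Step 5: PC=4 exec 'MOV C, 6'. After: A=7 B=0 C=6 D=0 ZF=0 PC=5
Step 6: PC=5 exec 'ADD A, A'. After: A=14 B=0 C=6 D=0 ZF=0 PC=6
Step 7: PC=6 exec 'SUB A, 3'. After: A=11 B=0 C=6 D=0 ZF=0 PC=7
Step 8: PC=7 exec 'SUB B, 6'. After: A=11 B=-6 C=6 D=0 ZF=0 PC=8
Step 9: PC=8 exec 'MOV C, 4'. After: A=11 B=-6 C=4 D=0 ZF=0 PC=9
Step 10: PC=9 exec 'MOV C, D'. After: A=11 B=-6 C=0 D=0 ZF=0 PC=10
Step 11: PC=10 exec 'MOV B, 5'. After: A=11 B=5 C=0 D=0 ZF=0 PC=11
Step 12: PC=11 exec 'MOV D, A'. After: A=11 B=5 C=0 D=11 ZF=0 PC=12
Step 13: PC=12 exec 'HALT'. After: A=11 B=5 C=0 D=11 ZF=0 PC=12 HALTED
Total instructions executed: 13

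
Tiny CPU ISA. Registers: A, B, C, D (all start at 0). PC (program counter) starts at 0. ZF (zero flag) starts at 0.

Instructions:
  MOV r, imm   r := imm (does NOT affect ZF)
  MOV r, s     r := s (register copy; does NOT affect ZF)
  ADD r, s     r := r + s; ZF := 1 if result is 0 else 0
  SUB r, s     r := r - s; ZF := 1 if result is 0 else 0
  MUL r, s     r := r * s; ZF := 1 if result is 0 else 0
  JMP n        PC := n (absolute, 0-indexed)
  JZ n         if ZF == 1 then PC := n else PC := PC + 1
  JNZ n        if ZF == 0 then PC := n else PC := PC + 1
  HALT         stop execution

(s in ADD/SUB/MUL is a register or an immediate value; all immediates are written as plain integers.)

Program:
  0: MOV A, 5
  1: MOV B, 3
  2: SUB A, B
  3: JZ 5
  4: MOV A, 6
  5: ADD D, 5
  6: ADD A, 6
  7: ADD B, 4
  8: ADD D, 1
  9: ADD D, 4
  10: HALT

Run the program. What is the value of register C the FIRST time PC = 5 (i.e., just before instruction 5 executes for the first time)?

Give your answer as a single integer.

Step 1: PC=0 exec 'MOV A, 5'. After: A=5 B=0 C=0 D=0 ZF=0 PC=1
Step 2: PC=1 exec 'MOV B, 3'. After: A=5 B=3 C=0 D=0 ZF=0 PC=2
Step 3: PC=2 exec 'SUB A, B'. After: A=2 B=3 C=0 D=0 ZF=0 PC=3
Step 4: PC=3 exec 'JZ 5'. After: A=2 B=3 C=0 D=0 ZF=0 PC=4
Step 5: PC=4 exec 'MOV A, 6'. After: A=6 B=3 C=0 D=0 ZF=0 PC=5
First time PC=5: C=0

0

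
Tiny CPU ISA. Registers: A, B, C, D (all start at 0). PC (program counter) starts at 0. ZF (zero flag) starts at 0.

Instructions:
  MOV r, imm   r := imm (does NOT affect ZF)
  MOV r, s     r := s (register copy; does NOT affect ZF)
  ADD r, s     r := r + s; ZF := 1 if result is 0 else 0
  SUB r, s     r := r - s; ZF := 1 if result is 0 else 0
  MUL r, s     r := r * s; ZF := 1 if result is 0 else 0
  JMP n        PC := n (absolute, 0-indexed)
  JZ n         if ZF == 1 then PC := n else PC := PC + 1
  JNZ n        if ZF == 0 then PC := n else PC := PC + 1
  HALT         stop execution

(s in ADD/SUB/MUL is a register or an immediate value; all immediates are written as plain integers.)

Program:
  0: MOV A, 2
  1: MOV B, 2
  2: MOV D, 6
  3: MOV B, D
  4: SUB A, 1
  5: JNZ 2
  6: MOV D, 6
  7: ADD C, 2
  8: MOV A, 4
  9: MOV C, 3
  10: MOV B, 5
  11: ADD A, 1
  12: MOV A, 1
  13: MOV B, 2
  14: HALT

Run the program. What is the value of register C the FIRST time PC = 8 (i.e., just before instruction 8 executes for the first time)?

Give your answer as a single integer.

Step 1: PC=0 exec 'MOV A, 2'. After: A=2 B=0 C=0 D=0 ZF=0 PC=1
Step 2: PC=1 exec 'MOV B, 2'. After: A=2 B=2 C=0 D=0 ZF=0 PC=2
Step 3: PC=2 exec 'MOV D, 6'. After: A=2 B=2 C=0 D=6 ZF=0 PC=3
Step 4: PC=3 exec 'MOV B, D'. After: A=2 B=6 C=0 D=6 ZF=0 PC=4
Step 5: PC=4 exec 'SUB A, 1'. After: A=1 B=6 C=0 D=6 ZF=0 PC=5
Step 6: PC=5 exec 'JNZ 2'. After: A=1 B=6 C=0 D=6 ZF=0 PC=2
Step 7: PC=2 exec 'MOV D, 6'. After: A=1 B=6 C=0 D=6 ZF=0 PC=3
Step 8: PC=3 exec 'MOV B, D'. After: A=1 B=6 C=0 D=6 ZF=0 PC=4
Step 9: PC=4 exec 'SUB A, 1'. After: A=0 B=6 C=0 D=6 ZF=1 PC=5
Step 10: PC=5 exec 'JNZ 2'. After: A=0 B=6 C=0 D=6 ZF=1 PC=6
Step 11: PC=6 exec 'MOV D, 6'. After: A=0 B=6 C=0 D=6 ZF=1 PC=7
Step 12: PC=7 exec 'ADD C, 2'. After: A=0 B=6 C=2 D=6 ZF=0 PC=8
First time PC=8: C=2

2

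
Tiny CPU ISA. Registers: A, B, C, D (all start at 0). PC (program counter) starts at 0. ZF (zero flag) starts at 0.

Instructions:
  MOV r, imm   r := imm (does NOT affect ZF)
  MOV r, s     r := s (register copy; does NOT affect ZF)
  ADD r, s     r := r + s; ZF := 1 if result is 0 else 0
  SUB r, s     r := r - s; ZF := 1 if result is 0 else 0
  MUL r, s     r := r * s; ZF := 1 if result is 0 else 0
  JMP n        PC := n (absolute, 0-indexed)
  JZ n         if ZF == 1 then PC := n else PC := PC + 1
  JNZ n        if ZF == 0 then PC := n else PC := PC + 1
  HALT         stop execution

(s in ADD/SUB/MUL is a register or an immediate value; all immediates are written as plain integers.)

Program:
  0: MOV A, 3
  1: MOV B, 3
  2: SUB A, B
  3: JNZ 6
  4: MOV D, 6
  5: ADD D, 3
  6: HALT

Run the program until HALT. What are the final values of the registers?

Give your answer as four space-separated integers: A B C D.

Step 1: PC=0 exec 'MOV A, 3'. After: A=3 B=0 C=0 D=0 ZF=0 PC=1
Step 2: PC=1 exec 'MOV B, 3'. After: A=3 B=3 C=0 D=0 ZF=0 PC=2
Step 3: PC=2 exec 'SUB A, B'. After: A=0 B=3 C=0 D=0 ZF=1 PC=3
Step 4: PC=3 exec 'JNZ 6'. After: A=0 B=3 C=0 D=0 ZF=1 PC=4
Step 5: PC=4 exec 'MOV D, 6'. After: A=0 B=3 C=0 D=6 ZF=1 PC=5
Step 6: PC=5 exec 'ADD D, 3'. After: A=0 B=3 C=0 D=9 ZF=0 PC=6
Step 7: PC=6 exec 'HALT'. After: A=0 B=3 C=0 D=9 ZF=0 PC=6 HALTED

Answer: 0 3 0 9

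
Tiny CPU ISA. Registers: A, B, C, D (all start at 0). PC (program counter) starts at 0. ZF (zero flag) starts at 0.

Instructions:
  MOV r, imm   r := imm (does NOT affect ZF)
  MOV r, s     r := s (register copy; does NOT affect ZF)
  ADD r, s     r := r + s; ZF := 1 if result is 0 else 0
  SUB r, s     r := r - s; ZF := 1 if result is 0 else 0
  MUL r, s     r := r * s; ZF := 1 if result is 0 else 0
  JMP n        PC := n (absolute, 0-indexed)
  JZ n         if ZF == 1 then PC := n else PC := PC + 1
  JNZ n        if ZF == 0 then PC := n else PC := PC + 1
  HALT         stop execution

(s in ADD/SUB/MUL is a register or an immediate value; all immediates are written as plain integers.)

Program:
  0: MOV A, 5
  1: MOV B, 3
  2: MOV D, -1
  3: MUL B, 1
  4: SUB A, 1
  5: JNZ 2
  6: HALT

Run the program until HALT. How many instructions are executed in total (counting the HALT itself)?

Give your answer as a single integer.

Answer: 23

Derivation:
Step 1: PC=0 exec 'MOV A, 5'. After: A=5 B=0 C=0 D=0 ZF=0 PC=1
Step 2: PC=1 exec 'MOV B, 3'. After: A=5 B=3 C=0 D=0 ZF=0 PC=2
Step 3: PC=2 exec 'MOV D, -1'. After: A=5 B=3 C=0 D=-1 ZF=0 PC=3
Step 4: PC=3 exec 'MUL B, 1'. After: A=5 B=3 C=0 D=-1 ZF=0 PC=4
Step 5: PC=4 exec 'SUB A, 1'. After: A=4 B=3 C=0 D=-1 ZF=0 PC=5
Step 6: PC=5 exec 'JNZ 2'. After: A=4 B=3 C=0 D=-1 ZF=0 PC=2
Step 7: PC=2 exec 'MOV D, -1'. After: A=4 B=3 C=0 D=-1 ZF=0 PC=3
Step 8: PC=3 exec 'MUL B, 1'. After: A=4 B=3 C=0 D=-1 ZF=0 PC=4
Step 9: PC=4 exec 'SUB A, 1'. After: A=3 B=3 C=0 D=-1 ZF=0 PC=5
Step 10: PC=5 exec 'JNZ 2'. After: A=3 B=3 C=0 D=-1 ZF=0 PC=2
Step 11: PC=2 exec 'MOV D, -1'. After: A=3 B=3 C=0 D=-1 ZF=0 PC=3
Step 12: PC=3 exec 'MUL B, 1'. After: A=3 B=3 C=0 D=-1 ZF=0 PC=4
Step 13: PC=4 exec 'SUB A, 1'. After: A=2 B=3 C=0 D=-1 ZF=0 PC=5
Step 14: PC=5 exec 'JNZ 2'. After: A=2 B=3 C=0 D=-1 ZF=0 PC=2
Step 15: PC=2 exec 'MOV D, -1'. After: A=2 B=3 C=0 D=-1 ZF=0 PC=3
Step 16: PC=3 exec 'MUL B, 1'. After: A=2 B=3 C=0 D=-1 ZF=0 PC=4
Step 17: PC=4 exec 'SUB A, 1'. After: A=1 B=3 C=0 D=-1 ZF=0 PC=5
Step 18: PC=5 exec 'JNZ 2'. After: A=1 B=3 C=0 D=-1 ZF=0 PC=2
Step 19: PC=2 exec 'MOV D, -1'. After: A=1 B=3 C=0 D=-1 ZF=0 PC=3
Step 20: PC=3 exec 'MUL B, 1'. After: A=1 B=3 C=0 D=-1 ZF=0 PC=4
Step 21: PC=4 exec 'SUB A, 1'. After: A=0 B=3 C=0 D=-1 ZF=1 PC=5
Step 22: PC=5 exec 'JNZ 2'. After: A=0 B=3 C=0 D=-1 ZF=1 PC=6
Step 23: PC=6 exec 'HALT'. After: A=0 B=3 C=0 D=-1 ZF=1 PC=6 HALTED
Total instructions executed: 23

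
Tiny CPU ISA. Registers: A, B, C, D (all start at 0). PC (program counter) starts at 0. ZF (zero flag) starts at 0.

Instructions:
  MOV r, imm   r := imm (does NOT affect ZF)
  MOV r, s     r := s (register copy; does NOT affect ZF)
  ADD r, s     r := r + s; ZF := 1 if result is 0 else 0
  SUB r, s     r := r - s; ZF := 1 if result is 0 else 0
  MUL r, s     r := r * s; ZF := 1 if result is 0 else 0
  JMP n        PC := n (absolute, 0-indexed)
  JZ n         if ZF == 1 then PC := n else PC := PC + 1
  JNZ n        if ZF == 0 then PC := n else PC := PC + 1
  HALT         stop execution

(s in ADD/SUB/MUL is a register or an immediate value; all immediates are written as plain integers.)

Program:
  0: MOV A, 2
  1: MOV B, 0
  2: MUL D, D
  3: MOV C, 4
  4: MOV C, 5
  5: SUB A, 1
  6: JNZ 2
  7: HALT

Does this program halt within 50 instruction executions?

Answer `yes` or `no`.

Answer: yes

Derivation:
Step 1: PC=0 exec 'MOV A, 2'. After: A=2 B=0 C=0 D=0 ZF=0 PC=1
Step 2: PC=1 exec 'MOV B, 0'. After: A=2 B=0 C=0 D=0 ZF=0 PC=2
Step 3: PC=2 exec 'MUL D, D'. After: A=2 B=0 C=0 D=0 ZF=1 PC=3
Step 4: PC=3 exec 'MOV C, 4'. After: A=2 B=0 C=4 D=0 ZF=1 PC=4
Step 5: PC=4 exec 'MOV C, 5'. After: A=2 B=0 C=5 D=0 ZF=1 PC=5
Step 6: PC=5 exec 'SUB A, 1'. After: A=1 B=0 C=5 D=0 ZF=0 PC=6
Step 7: PC=6 exec 'JNZ 2'. After: A=1 B=0 C=5 D=0 ZF=0 PC=2
Step 8: PC=2 exec 'MUL D, D'. After: A=1 B=0 C=5 D=0 ZF=1 PC=3
Step 9: PC=3 exec 'MOV C, 4'. After: A=1 B=0 C=4 D=0 ZF=1 PC=4
Step 10: PC=4 exec 'MOV C, 5'. After: A=1 B=0 C=5 D=0 ZF=1 PC=5
Step 11: PC=5 exec 'SUB A, 1'. After: A=0 B=0 C=5 D=0 ZF=1 PC=6
Step 12: PC=6 exec 'JNZ 2'. After: A=0 B=0 C=5 D=0 ZF=1 PC=7
Step 13: PC=7 exec 'HALT'. After: A=0 B=0 C=5 D=0 ZF=1 PC=7 HALTED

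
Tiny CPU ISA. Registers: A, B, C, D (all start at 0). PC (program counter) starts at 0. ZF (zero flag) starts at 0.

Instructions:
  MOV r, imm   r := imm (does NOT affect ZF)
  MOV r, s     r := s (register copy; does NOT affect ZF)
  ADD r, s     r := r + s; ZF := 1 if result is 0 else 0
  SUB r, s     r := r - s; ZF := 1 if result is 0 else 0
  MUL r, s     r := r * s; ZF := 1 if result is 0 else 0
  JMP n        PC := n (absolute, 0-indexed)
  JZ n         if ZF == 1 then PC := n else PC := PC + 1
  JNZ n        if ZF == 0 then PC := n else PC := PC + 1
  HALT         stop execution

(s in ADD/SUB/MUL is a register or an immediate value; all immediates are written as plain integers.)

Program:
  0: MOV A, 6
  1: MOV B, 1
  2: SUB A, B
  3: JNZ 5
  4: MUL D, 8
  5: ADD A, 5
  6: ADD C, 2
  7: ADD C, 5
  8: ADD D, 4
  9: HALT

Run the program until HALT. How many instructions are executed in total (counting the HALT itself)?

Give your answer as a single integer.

Step 1: PC=0 exec 'MOV A, 6'. After: A=6 B=0 C=0 D=0 ZF=0 PC=1
Step 2: PC=1 exec 'MOV B, 1'. After: A=6 B=1 C=0 D=0 ZF=0 PC=2
Step 3: PC=2 exec 'SUB A, B'. After: A=5 B=1 C=0 D=0 ZF=0 PC=3
Step 4: PC=3 exec 'JNZ 5'. After: A=5 B=1 C=0 D=0 ZF=0 PC=5
Step 5: PC=5 exec 'ADD A, 5'. After: A=10 B=1 C=0 D=0 ZF=0 PC=6
Step 6: PC=6 exec 'ADD C, 2'. After: A=10 B=1 C=2 D=0 ZF=0 PC=7
Step 7: PC=7 exec 'ADD C, 5'. After: A=10 B=1 C=7 D=0 ZF=0 PC=8
Step 8: PC=8 exec 'ADD D, 4'. After: A=10 B=1 C=7 D=4 ZF=0 PC=9
Step 9: PC=9 exec 'HALT'. After: A=10 B=1 C=7 D=4 ZF=0 PC=9 HALTED
Total instructions executed: 9

Answer: 9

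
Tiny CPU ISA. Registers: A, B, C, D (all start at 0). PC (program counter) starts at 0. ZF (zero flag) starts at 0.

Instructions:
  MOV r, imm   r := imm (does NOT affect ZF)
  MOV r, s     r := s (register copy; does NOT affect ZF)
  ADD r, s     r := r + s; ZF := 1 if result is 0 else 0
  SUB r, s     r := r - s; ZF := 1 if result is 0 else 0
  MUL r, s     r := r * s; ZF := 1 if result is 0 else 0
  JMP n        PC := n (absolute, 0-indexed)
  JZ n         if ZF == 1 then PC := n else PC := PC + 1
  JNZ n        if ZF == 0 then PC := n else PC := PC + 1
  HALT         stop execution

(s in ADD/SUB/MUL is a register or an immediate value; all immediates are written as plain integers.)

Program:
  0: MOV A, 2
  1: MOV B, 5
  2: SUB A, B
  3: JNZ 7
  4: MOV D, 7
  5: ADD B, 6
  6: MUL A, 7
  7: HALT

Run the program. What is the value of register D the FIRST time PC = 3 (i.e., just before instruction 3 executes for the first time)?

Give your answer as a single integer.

Step 1: PC=0 exec 'MOV A, 2'. After: A=2 B=0 C=0 D=0 ZF=0 PC=1
Step 2: PC=1 exec 'MOV B, 5'. After: A=2 B=5 C=0 D=0 ZF=0 PC=2
Step 3: PC=2 exec 'SUB A, B'. After: A=-3 B=5 C=0 D=0 ZF=0 PC=3
First time PC=3: D=0

0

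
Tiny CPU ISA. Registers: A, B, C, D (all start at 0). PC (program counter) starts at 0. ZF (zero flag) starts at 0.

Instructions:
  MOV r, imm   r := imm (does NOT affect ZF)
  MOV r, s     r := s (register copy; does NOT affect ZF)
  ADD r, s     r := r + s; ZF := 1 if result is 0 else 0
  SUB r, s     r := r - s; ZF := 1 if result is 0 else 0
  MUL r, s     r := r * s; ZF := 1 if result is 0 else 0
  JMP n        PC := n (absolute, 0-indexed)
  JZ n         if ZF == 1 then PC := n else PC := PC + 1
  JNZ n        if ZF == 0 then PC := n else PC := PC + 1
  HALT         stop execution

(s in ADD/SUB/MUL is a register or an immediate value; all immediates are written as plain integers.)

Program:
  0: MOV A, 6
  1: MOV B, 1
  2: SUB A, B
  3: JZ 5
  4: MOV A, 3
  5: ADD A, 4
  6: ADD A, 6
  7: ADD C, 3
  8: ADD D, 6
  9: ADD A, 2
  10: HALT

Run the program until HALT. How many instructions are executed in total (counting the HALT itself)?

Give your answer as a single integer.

Answer: 11

Derivation:
Step 1: PC=0 exec 'MOV A, 6'. After: A=6 B=0 C=0 D=0 ZF=0 PC=1
Step 2: PC=1 exec 'MOV B, 1'. After: A=6 B=1 C=0 D=0 ZF=0 PC=2
Step 3: PC=2 exec 'SUB A, B'. After: A=5 B=1 C=0 D=0 ZF=0 PC=3
Step 4: PC=3 exec 'JZ 5'. After: A=5 B=1 C=0 D=0 ZF=0 PC=4
Step 5: PC=4 exec 'MOV A, 3'. After: A=3 B=1 C=0 D=0 ZF=0 PC=5
Step 6: PC=5 exec 'ADD A, 4'. After: A=7 B=1 C=0 D=0 ZF=0 PC=6
Step 7: PC=6 exec 'ADD A, 6'. After: A=13 B=1 C=0 D=0 ZF=0 PC=7
Step 8: PC=7 exec 'ADD C, 3'. After: A=13 B=1 C=3 D=0 ZF=0 PC=8
Step 9: PC=8 exec 'ADD D, 6'. After: A=13 B=1 C=3 D=6 ZF=0 PC=9
Step 10: PC=9 exec 'ADD A, 2'. After: A=15 B=1 C=3 D=6 ZF=0 PC=10
Step 11: PC=10 exec 'HALT'. After: A=15 B=1 C=3 D=6 ZF=0 PC=10 HALTED
Total instructions executed: 11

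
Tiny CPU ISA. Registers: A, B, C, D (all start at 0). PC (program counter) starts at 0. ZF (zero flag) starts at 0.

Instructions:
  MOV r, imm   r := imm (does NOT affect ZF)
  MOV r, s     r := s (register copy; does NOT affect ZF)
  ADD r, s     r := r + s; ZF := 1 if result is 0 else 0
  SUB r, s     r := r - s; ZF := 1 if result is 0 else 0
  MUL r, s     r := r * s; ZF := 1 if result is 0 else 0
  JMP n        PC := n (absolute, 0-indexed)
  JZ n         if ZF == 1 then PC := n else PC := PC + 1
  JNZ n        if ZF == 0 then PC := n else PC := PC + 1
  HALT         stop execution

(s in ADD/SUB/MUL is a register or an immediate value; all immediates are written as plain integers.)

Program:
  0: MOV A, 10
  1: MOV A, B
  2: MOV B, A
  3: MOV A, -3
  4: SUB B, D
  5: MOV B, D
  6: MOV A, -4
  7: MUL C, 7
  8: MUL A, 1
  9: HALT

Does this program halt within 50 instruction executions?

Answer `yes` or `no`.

Step 1: PC=0 exec 'MOV A, 10'. After: A=10 B=0 C=0 D=0 ZF=0 PC=1
Step 2: PC=1 exec 'MOV A, B'. After: A=0 B=0 C=0 D=0 ZF=0 PC=2
Step 3: PC=2 exec 'MOV B, A'. After: A=0 B=0 C=0 D=0 ZF=0 PC=3
Step 4: PC=3 exec 'MOV A, -3'. After: A=-3 B=0 C=0 D=0 ZF=0 PC=4
Step 5: PC=4 exec 'SUB B, D'. After: A=-3 B=0 C=0 D=0 ZF=1 PC=5
Step 6: PC=5 exec 'MOV B, D'. After: A=-3 B=0 C=0 D=0 ZF=1 PC=6
Step 7: PC=6 exec 'MOV A, -4'. After: A=-4 B=0 C=0 D=0 ZF=1 PC=7
Step 8: PC=7 exec 'MUL C, 7'. After: A=-4 B=0 C=0 D=0 ZF=1 PC=8
Step 9: PC=8 exec 'MUL A, 1'. After: A=-4 B=0 C=0 D=0 ZF=0 PC=9
Step 10: PC=9 exec 'HALT'. After: A=-4 B=0 C=0 D=0 ZF=0 PC=9 HALTED

Answer: yes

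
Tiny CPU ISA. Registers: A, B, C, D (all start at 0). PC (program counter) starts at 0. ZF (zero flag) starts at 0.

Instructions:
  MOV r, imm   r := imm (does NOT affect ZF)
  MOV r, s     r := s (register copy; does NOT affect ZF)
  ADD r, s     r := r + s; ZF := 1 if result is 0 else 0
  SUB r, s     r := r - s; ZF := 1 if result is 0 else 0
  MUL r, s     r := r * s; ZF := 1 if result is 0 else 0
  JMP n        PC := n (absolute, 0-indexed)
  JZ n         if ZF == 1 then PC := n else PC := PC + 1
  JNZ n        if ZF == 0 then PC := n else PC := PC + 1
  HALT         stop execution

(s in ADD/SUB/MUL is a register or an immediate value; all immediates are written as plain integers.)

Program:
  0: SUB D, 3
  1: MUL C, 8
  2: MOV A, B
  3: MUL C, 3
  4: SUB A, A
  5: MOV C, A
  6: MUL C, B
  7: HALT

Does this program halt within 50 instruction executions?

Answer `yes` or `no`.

Answer: yes

Derivation:
Step 1: PC=0 exec 'SUB D, 3'. After: A=0 B=0 C=0 D=-3 ZF=0 PC=1
Step 2: PC=1 exec 'MUL C, 8'. After: A=0 B=0 C=0 D=-3 ZF=1 PC=2
Step 3: PC=2 exec 'MOV A, B'. After: A=0 B=0 C=0 D=-3 ZF=1 PC=3
Step 4: PC=3 exec 'MUL C, 3'. After: A=0 B=0 C=0 D=-3 ZF=1 PC=4
Step 5: PC=4 exec 'SUB A, A'. After: A=0 B=0 C=0 D=-3 ZF=1 PC=5
Step 6: PC=5 exec 'MOV C, A'. After: A=0 B=0 C=0 D=-3 ZF=1 PC=6
Step 7: PC=6 exec 'MUL C, B'. After: A=0 B=0 C=0 D=-3 ZF=1 PC=7
Step 8: PC=7 exec 'HALT'. After: A=0 B=0 C=0 D=-3 ZF=1 PC=7 HALTED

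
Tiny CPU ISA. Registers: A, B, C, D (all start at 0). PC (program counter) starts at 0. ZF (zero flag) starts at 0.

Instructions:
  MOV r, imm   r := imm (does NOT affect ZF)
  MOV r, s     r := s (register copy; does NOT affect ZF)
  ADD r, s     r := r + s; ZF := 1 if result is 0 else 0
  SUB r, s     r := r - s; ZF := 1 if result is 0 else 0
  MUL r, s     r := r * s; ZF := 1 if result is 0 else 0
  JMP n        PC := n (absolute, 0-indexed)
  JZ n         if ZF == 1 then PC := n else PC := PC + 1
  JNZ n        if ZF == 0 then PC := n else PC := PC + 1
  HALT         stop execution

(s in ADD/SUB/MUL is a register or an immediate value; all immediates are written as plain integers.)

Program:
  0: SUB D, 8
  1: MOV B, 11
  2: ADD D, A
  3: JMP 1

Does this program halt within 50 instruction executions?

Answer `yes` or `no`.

Step 1: PC=0 exec 'SUB D, 8'. After: A=0 B=0 C=0 D=-8 ZF=0 PC=1
Step 2: PC=1 exec 'MOV B, 11'. After: A=0 B=11 C=0 D=-8 ZF=0 PC=2
Step 3: PC=2 exec 'ADD D, A'. After: A=0 B=11 C=0 D=-8 ZF=0 PC=3
Step 4: PC=3 exec 'JMP 1'. After: A=0 B=11 C=0 D=-8 ZF=0 PC=1
Step 5: PC=1 exec 'MOV B, 11'. After: A=0 B=11 C=0 D=-8 ZF=0 PC=2
State after step 5 equals state after step 2: the program is in a cycle of length 3 and will never halt.

Answer: no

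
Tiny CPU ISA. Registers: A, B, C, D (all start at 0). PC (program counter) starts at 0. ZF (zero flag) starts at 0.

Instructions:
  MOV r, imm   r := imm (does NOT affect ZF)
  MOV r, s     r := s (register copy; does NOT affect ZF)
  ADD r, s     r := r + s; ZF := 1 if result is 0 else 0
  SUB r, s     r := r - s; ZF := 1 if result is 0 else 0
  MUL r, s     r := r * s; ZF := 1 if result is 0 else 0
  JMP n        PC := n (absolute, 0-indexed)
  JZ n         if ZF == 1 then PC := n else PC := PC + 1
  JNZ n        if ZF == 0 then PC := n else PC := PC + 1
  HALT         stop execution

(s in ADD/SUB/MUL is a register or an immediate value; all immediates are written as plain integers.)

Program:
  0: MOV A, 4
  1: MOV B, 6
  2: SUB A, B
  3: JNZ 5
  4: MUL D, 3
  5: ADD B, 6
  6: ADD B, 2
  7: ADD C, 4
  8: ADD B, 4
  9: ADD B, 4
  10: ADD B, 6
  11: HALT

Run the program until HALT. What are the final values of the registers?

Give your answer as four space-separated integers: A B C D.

Step 1: PC=0 exec 'MOV A, 4'. After: A=4 B=0 C=0 D=0 ZF=0 PC=1
Step 2: PC=1 exec 'MOV B, 6'. After: A=4 B=6 C=0 D=0 ZF=0 PC=2
Step 3: PC=2 exec 'SUB A, B'. After: A=-2 B=6 C=0 D=0 ZF=0 PC=3
Step 4: PC=3 exec 'JNZ 5'. After: A=-2 B=6 C=0 D=0 ZF=0 PC=5
Step 5: PC=5 exec 'ADD B, 6'. After: A=-2 B=12 C=0 D=0 ZF=0 PC=6
Step 6: PC=6 exec 'ADD B, 2'. After: A=-2 B=14 C=0 D=0 ZF=0 PC=7
Step 7: PC=7 exec 'ADD C, 4'. After: A=-2 B=14 C=4 D=0 ZF=0 PC=8
Step 8: PC=8 exec 'ADD B, 4'. After: A=-2 B=18 C=4 D=0 ZF=0 PC=9
Step 9: PC=9 exec 'ADD B, 4'. After: A=-2 B=22 C=4 D=0 ZF=0 PC=10
Step 10: PC=10 exec 'ADD B, 6'. After: A=-2 B=28 C=4 D=0 ZF=0 PC=11
Step 11: PC=11 exec 'HALT'. After: A=-2 B=28 C=4 D=0 ZF=0 PC=11 HALTED

Answer: -2 28 4 0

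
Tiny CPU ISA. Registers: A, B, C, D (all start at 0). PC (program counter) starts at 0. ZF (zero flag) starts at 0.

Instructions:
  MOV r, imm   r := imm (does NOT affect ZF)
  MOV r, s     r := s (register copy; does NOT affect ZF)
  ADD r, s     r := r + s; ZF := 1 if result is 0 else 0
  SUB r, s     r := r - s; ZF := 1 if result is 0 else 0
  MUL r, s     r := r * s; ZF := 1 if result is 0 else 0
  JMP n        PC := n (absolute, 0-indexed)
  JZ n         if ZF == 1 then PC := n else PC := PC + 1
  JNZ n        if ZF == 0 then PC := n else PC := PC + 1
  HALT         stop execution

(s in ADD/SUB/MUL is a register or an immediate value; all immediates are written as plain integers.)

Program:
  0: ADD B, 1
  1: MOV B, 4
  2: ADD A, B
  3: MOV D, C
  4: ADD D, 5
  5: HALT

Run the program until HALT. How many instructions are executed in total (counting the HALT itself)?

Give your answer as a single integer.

Answer: 6

Derivation:
Step 1: PC=0 exec 'ADD B, 1'. After: A=0 B=1 C=0 D=0 ZF=0 PC=1
Step 2: PC=1 exec 'MOV B, 4'. After: A=0 B=4 C=0 D=0 ZF=0 PC=2
Step 3: PC=2 exec 'ADD A, B'. After: A=4 B=4 C=0 D=0 ZF=0 PC=3
Step 4: PC=3 exec 'MOV D, C'. After: A=4 B=4 C=0 D=0 ZF=0 PC=4
Step 5: PC=4 exec 'ADD D, 5'. After: A=4 B=4 C=0 D=5 ZF=0 PC=5
Step 6: PC=5 exec 'HALT'. After: A=4 B=4 C=0 D=5 ZF=0 PC=5 HALTED
Total instructions executed: 6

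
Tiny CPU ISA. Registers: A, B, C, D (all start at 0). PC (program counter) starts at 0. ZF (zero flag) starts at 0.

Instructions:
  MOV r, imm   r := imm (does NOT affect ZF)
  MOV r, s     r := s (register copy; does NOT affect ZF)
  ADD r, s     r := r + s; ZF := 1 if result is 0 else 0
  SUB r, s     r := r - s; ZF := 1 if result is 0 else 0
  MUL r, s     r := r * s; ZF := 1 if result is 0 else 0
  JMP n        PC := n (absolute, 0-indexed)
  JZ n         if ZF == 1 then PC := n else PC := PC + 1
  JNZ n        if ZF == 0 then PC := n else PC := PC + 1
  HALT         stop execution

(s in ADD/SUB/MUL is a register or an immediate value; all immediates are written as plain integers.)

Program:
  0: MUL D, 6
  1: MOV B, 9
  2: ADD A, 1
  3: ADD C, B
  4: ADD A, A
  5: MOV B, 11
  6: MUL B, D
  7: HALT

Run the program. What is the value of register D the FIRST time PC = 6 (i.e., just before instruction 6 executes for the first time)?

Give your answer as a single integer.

Step 1: PC=0 exec 'MUL D, 6'. After: A=0 B=0 C=0 D=0 ZF=1 PC=1
Step 2: PC=1 exec 'MOV B, 9'. After: A=0 B=9 C=0 D=0 ZF=1 PC=2
Step 3: PC=2 exec 'ADD A, 1'. After: A=1 B=9 C=0 D=0 ZF=0 PC=3
Step 4: PC=3 exec 'ADD C, B'. After: A=1 B=9 C=9 D=0 ZF=0 PC=4
Step 5: PC=4 exec 'ADD A, A'. After: A=2 B=9 C=9 D=0 ZF=0 PC=5
Step 6: PC=5 exec 'MOV B, 11'. After: A=2 B=11 C=9 D=0 ZF=0 PC=6
First time PC=6: D=0

0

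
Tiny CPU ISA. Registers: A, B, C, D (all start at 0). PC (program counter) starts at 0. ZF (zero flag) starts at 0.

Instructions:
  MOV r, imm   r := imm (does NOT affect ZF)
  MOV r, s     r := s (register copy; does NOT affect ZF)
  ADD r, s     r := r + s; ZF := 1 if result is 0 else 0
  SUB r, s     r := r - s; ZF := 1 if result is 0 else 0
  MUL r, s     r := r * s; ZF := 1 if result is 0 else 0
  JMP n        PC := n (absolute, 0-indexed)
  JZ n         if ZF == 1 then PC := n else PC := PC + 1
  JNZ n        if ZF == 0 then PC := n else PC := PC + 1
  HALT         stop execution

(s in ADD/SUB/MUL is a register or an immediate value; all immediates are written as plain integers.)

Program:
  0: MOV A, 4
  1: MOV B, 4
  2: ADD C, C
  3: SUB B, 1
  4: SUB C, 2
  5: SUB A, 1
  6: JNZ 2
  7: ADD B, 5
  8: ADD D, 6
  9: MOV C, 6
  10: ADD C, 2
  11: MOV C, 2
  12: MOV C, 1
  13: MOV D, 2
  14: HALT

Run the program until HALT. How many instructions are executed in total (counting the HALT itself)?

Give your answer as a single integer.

Step 1: PC=0 exec 'MOV A, 4'. After: A=4 B=0 C=0 D=0 ZF=0 PC=1
Step 2: PC=1 exec 'MOV B, 4'. After: A=4 B=4 C=0 D=0 ZF=0 PC=2
Step 3: PC=2 exec 'ADD C, C'. After: A=4 B=4 C=0 D=0 ZF=1 PC=3
Step 4: PC=3 exec 'SUB B, 1'. After: A=4 B=3 C=0 D=0 ZF=0 PC=4
Step 5: PC=4 exec 'SUB C, 2'. After: A=4 B=3 C=-2 D=0 ZF=0 PC=5
Step 6: PC=5 exec 'SUB A, 1'. After: A=3 B=3 C=-2 D=0 ZF=0 PC=6
Step 7: PC=6 exec 'JNZ 2'. After: A=3 B=3 C=-2 D=0 ZF=0 PC=2
Step 8: PC=2 exec 'ADD C, C'. After: A=3 B=3 C=-4 D=0 ZF=0 PC=3
Step 9: PC=3 exec 'SUB B, 1'. After: A=3 B=2 C=-4 D=0 ZF=0 PC=4
Step 10: PC=4 exec 'SUB C, 2'. After: A=3 B=2 C=-6 D=0 ZF=0 PC=5
Step 11: PC=5 exec 'SUB A, 1'. After: A=2 B=2 C=-6 D=0 ZF=0 PC=6
Step 12: PC=6 exec 'JNZ 2'. After: A=2 B=2 C=-6 D=0 ZF=0 PC=2
Step 13: PC=2 exec 'ADD C, C'. After: A=2 B=2 C=-12 D=0 ZF=0 PC=3
Step 14: PC=3 exec 'SUB B, 1'. After: A=2 B=1 C=-12 D=0 ZF=0 PC=4
Step 15: PC=4 exec 'SUB C, 2'. After: A=2 B=1 C=-14 D=0 ZF=0 PC=5
Step 16: PC=5 exec 'SUB A, 1'. After: A=1 B=1 C=-14 D=0 ZF=0 PC=6
Step 17: PC=6 exec 'JNZ 2'. After: A=1 B=1 C=-14 D=0 ZF=0 PC=2
Step 18: PC=2 exec 'ADD C, C'. After: A=1 B=1 C=-28 D=0 ZF=0 PC=3
Step 19: PC=3 exec 'SUB B, 1'. After: A=1 B=0 C=-28 D=0 ZF=1 PC=4
Step 20: PC=4 exec 'SUB C, 2'. After: A=1 B=0 C=-30 D=0 ZF=0 PC=5
Step 21: PC=5 exec 'SUB A, 1'. After: A=0 B=0 C=-30 D=0 ZF=1 PC=6
Step 22: PC=6 exec 'JNZ 2'. After: A=0 B=0 C=-30 D=0 ZF=1 PC=7
Step 23: PC=7 exec 'ADD B, 5'. After: A=0 B=5 C=-30 D=0 ZF=0 PC=8
Step 24: PC=8 exec 'ADD D, 6'. After: A=0 B=5 C=-30 D=6 ZF=0 PC=9
Step 25: PC=9 exec 'MOV C, 6'. After: A=0 B=5 C=6 D=6 ZF=0 PC=10
Step 26: PC=10 exec 'ADD C, 2'. After: A=0 B=5 C=8 D=6 ZF=0 PC=11
Step 27: PC=11 exec 'MOV C, 2'. After: A=0 B=5 C=2 D=6 ZF=0 PC=12
Step 28: PC=12 exec 'MOV C, 1'. After: A=0 B=5 C=1 D=6 ZF=0 PC=13
Step 29: PC=13 exec 'MOV D, 2'. After: A=0 B=5 C=1 D=2 ZF=0 PC=14
Step 30: PC=14 exec 'HALT'. After: A=0 B=5 C=1 D=2 ZF=0 PC=14 HALTED
Total instructions executed: 30

Answer: 30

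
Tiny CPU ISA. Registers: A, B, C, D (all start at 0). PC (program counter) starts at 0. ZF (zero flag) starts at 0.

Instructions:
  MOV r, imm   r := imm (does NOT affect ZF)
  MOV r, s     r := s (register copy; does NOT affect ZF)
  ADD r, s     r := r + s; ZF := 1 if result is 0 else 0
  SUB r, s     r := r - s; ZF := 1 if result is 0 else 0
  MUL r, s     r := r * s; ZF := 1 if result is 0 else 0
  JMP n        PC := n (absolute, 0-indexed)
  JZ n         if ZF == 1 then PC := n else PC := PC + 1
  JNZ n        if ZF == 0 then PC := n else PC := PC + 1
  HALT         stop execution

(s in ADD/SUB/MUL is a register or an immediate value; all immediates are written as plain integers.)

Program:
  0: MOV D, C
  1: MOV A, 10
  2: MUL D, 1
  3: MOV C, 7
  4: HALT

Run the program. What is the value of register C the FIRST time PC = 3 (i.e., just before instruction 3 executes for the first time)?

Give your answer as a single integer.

Step 1: PC=0 exec 'MOV D, C'. After: A=0 B=0 C=0 D=0 ZF=0 PC=1
Step 2: PC=1 exec 'MOV A, 10'. After: A=10 B=0 C=0 D=0 ZF=0 PC=2
Step 3: PC=2 exec 'MUL D, 1'. After: A=10 B=0 C=0 D=0 ZF=1 PC=3
First time PC=3: C=0

0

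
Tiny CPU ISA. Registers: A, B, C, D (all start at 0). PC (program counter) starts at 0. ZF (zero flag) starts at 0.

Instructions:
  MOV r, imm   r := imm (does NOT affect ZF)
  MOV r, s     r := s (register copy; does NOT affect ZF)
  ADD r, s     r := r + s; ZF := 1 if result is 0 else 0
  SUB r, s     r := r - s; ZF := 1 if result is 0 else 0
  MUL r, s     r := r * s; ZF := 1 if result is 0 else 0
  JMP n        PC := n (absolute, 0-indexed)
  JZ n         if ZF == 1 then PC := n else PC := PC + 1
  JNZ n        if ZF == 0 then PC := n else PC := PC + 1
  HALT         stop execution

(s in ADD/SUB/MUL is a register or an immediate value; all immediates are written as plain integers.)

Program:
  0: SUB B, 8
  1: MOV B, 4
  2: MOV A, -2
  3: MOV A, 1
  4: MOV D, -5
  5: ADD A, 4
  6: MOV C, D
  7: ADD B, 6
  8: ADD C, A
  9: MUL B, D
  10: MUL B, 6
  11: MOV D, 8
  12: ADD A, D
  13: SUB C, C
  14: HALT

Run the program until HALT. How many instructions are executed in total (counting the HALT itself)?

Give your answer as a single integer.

Answer: 15

Derivation:
Step 1: PC=0 exec 'SUB B, 8'. After: A=0 B=-8 C=0 D=0 ZF=0 PC=1
Step 2: PC=1 exec 'MOV B, 4'. After: A=0 B=4 C=0 D=0 ZF=0 PC=2
Step 3: PC=2 exec 'MOV A, -2'. After: A=-2 B=4 C=0 D=0 ZF=0 PC=3
Step 4: PC=3 exec 'MOV A, 1'. After: A=1 B=4 C=0 D=0 ZF=0 PC=4
Step 5: PC=4 exec 'MOV D, -5'. After: A=1 B=4 C=0 D=-5 ZF=0 PC=5
Step 6: PC=5 exec 'ADD A, 4'. After: A=5 B=4 C=0 D=-5 ZF=0 PC=6
Step 7: PC=6 exec 'MOV C, D'. After: A=5 B=4 C=-5 D=-5 ZF=0 PC=7
Step 8: PC=7 exec 'ADD B, 6'. After: A=5 B=10 C=-5 D=-5 ZF=0 PC=8
Step 9: PC=8 exec 'ADD C, A'. After: A=5 B=10 C=0 D=-5 ZF=1 PC=9
Step 10: PC=9 exec 'MUL B, D'. After: A=5 B=-50 C=0 D=-5 ZF=0 PC=10
Step 11: PC=10 exec 'MUL B, 6'. After: A=5 B=-300 C=0 D=-5 ZF=0 PC=11
Step 12: PC=11 exec 'MOV D, 8'. After: A=5 B=-300 C=0 D=8 ZF=0 PC=12
Step 13: PC=12 exec 'ADD A, D'. After: A=13 B=-300 C=0 D=8 ZF=0 PC=13
Step 14: PC=13 exec 'SUB C, C'. After: A=13 B=-300 C=0 D=8 ZF=1 PC=14
Step 15: PC=14 exec 'HALT'. After: A=13 B=-300 C=0 D=8 ZF=1 PC=14 HALTED
Total instructions executed: 15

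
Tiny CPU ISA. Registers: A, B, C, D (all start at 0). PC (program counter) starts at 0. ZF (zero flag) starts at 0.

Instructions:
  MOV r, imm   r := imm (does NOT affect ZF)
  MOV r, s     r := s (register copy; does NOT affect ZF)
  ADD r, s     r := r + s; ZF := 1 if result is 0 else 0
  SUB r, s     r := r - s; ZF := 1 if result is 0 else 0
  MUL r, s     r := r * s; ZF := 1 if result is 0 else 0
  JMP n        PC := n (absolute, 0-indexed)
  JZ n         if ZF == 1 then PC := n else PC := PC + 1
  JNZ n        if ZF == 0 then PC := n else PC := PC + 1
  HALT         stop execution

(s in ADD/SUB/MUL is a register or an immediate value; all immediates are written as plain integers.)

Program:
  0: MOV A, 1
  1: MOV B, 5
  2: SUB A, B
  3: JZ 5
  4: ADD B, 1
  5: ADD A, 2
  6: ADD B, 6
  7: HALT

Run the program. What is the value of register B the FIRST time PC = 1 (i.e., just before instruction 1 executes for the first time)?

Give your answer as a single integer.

Step 1: PC=0 exec 'MOV A, 1'. After: A=1 B=0 C=0 D=0 ZF=0 PC=1
First time PC=1: B=0

0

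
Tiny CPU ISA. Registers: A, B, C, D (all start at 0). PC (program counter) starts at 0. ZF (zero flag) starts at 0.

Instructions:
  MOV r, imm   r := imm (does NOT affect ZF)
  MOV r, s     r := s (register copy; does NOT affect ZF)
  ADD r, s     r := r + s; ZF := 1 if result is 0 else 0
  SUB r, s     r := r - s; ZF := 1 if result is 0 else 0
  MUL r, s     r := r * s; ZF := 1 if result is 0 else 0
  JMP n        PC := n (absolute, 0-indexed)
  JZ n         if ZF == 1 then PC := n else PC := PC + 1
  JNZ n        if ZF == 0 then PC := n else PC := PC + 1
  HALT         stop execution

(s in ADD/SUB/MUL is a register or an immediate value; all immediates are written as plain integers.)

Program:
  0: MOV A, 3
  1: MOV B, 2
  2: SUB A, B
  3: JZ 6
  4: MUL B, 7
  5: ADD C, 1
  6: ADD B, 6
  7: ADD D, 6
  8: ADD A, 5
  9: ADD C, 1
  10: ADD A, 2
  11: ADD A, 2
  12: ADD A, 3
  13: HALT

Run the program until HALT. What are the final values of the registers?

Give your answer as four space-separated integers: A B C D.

Answer: 13 20 2 6

Derivation:
Step 1: PC=0 exec 'MOV A, 3'. After: A=3 B=0 C=0 D=0 ZF=0 PC=1
Step 2: PC=1 exec 'MOV B, 2'. After: A=3 B=2 C=0 D=0 ZF=0 PC=2
Step 3: PC=2 exec 'SUB A, B'. After: A=1 B=2 C=0 D=0 ZF=0 PC=3
Step 4: PC=3 exec 'JZ 6'. After: A=1 B=2 C=0 D=0 ZF=0 PC=4
Step 5: PC=4 exec 'MUL B, 7'. After: A=1 B=14 C=0 D=0 ZF=0 PC=5
Step 6: PC=5 exec 'ADD C, 1'. After: A=1 B=14 C=1 D=0 ZF=0 PC=6
Step 7: PC=6 exec 'ADD B, 6'. After: A=1 B=20 C=1 D=0 ZF=0 PC=7
Step 8: PC=7 exec 'ADD D, 6'. After: A=1 B=20 C=1 D=6 ZF=0 PC=8
Step 9: PC=8 exec 'ADD A, 5'. After: A=6 B=20 C=1 D=6 ZF=0 PC=9
Step 10: PC=9 exec 'ADD C, 1'. After: A=6 B=20 C=2 D=6 ZF=0 PC=10
Step 11: PC=10 exec 'ADD A, 2'. After: A=8 B=20 C=2 D=6 ZF=0 PC=11
Step 12: PC=11 exec 'ADD A, 2'. After: A=10 B=20 C=2 D=6 ZF=0 PC=12
Step 13: PC=12 exec 'ADD A, 3'. After: A=13 B=20 C=2 D=6 ZF=0 PC=13
Step 14: PC=13 exec 'HALT'. After: A=13 B=20 C=2 D=6 ZF=0 PC=13 HALTED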